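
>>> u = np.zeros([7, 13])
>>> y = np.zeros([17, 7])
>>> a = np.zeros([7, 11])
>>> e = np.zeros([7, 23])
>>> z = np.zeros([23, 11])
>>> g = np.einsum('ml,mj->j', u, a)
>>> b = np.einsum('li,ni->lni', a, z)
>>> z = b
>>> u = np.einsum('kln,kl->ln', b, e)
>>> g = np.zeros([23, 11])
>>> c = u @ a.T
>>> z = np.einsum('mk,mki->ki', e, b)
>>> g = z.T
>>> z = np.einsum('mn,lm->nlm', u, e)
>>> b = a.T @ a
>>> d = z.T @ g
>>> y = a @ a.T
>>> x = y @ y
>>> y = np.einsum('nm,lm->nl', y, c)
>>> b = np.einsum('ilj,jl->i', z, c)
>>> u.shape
(23, 11)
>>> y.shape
(7, 23)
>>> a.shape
(7, 11)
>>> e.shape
(7, 23)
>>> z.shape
(11, 7, 23)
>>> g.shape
(11, 23)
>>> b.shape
(11,)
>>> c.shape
(23, 7)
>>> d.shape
(23, 7, 23)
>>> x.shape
(7, 7)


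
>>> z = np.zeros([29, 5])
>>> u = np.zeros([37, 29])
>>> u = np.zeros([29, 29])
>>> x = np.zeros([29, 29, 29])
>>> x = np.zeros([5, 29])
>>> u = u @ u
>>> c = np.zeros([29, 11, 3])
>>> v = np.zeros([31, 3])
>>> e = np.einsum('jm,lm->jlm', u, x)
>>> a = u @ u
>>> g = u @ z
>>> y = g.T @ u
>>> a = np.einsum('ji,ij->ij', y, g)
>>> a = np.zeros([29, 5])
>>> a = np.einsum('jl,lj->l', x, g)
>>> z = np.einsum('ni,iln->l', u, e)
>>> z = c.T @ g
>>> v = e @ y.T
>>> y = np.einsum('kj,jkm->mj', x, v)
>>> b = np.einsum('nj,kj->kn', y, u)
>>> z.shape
(3, 11, 5)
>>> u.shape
(29, 29)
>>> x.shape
(5, 29)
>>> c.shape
(29, 11, 3)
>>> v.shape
(29, 5, 5)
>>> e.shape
(29, 5, 29)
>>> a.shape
(29,)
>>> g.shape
(29, 5)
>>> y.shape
(5, 29)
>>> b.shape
(29, 5)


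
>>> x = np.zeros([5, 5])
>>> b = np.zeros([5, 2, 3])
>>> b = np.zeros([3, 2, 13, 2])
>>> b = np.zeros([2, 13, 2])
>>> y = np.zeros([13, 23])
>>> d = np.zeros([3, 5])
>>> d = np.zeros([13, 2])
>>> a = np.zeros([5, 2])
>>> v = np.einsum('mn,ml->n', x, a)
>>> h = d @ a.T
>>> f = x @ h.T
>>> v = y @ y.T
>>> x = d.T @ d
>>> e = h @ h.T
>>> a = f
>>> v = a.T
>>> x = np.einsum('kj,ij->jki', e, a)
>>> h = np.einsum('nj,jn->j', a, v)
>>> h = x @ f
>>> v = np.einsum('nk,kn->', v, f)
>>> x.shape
(13, 13, 5)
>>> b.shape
(2, 13, 2)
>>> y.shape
(13, 23)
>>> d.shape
(13, 2)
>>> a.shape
(5, 13)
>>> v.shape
()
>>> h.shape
(13, 13, 13)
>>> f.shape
(5, 13)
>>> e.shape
(13, 13)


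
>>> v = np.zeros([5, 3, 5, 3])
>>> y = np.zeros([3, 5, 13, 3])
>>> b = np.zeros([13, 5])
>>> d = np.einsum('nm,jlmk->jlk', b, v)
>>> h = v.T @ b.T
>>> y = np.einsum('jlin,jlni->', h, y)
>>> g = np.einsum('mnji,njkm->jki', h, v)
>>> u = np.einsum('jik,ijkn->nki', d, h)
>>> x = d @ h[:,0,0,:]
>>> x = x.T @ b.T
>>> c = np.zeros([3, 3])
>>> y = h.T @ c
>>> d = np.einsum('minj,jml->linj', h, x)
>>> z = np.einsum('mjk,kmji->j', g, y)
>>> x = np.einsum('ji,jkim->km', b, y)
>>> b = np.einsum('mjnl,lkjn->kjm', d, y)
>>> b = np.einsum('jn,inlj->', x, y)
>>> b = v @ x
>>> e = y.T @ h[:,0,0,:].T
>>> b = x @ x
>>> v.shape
(5, 3, 5, 3)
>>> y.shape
(13, 3, 5, 3)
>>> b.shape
(3, 3)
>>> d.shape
(13, 5, 3, 13)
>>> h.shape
(3, 5, 3, 13)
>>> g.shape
(3, 5, 13)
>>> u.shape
(13, 3, 3)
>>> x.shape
(3, 3)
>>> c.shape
(3, 3)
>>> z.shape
(5,)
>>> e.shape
(3, 5, 3, 3)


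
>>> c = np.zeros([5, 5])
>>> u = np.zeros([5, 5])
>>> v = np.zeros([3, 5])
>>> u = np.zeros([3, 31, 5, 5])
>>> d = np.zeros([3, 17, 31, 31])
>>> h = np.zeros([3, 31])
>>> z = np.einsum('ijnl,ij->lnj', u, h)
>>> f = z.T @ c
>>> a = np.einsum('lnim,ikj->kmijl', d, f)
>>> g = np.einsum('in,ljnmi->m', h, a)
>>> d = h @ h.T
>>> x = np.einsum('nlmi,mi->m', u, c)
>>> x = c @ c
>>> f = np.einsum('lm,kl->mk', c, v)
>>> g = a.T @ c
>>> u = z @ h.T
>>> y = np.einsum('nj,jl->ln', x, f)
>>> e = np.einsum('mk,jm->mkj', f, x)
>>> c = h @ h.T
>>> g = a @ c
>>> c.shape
(3, 3)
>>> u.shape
(5, 5, 3)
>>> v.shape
(3, 5)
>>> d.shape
(3, 3)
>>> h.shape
(3, 31)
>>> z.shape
(5, 5, 31)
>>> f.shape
(5, 3)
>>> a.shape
(5, 31, 31, 5, 3)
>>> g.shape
(5, 31, 31, 5, 3)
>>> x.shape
(5, 5)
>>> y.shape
(3, 5)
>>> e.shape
(5, 3, 5)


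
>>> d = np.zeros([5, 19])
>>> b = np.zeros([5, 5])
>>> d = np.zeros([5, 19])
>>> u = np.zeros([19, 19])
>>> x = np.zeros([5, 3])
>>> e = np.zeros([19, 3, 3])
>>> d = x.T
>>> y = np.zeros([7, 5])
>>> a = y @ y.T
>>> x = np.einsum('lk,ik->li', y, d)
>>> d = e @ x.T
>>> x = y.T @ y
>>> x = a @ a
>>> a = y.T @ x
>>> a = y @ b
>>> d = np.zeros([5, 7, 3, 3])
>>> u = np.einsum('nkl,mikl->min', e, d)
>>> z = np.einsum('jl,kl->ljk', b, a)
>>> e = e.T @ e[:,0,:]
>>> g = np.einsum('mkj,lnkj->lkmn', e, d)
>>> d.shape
(5, 7, 3, 3)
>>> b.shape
(5, 5)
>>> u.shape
(5, 7, 19)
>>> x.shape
(7, 7)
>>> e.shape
(3, 3, 3)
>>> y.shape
(7, 5)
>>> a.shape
(7, 5)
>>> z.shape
(5, 5, 7)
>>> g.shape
(5, 3, 3, 7)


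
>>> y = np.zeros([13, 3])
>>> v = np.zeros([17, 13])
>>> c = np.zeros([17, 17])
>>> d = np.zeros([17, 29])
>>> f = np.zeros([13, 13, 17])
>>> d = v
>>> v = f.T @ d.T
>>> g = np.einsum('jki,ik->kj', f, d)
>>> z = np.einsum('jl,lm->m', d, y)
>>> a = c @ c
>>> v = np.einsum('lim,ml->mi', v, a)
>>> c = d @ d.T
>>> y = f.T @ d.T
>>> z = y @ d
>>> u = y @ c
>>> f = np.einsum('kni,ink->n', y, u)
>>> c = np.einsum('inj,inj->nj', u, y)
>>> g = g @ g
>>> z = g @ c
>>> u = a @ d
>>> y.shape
(17, 13, 17)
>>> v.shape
(17, 13)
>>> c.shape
(13, 17)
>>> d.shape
(17, 13)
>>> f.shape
(13,)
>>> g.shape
(13, 13)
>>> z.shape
(13, 17)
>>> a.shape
(17, 17)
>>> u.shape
(17, 13)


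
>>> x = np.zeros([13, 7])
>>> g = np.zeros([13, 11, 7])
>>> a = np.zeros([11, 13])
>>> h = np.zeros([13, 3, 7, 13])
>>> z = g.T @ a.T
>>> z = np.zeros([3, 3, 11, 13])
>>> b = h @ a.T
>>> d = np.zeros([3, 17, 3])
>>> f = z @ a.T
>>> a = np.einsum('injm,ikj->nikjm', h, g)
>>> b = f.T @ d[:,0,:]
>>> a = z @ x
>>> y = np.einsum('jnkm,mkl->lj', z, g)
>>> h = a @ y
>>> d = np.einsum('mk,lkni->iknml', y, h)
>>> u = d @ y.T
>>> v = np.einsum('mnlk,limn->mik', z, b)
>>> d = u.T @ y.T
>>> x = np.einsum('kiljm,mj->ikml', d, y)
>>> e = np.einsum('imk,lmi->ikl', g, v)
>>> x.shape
(7, 7, 7, 11)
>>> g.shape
(13, 11, 7)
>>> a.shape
(3, 3, 11, 7)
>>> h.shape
(3, 3, 11, 3)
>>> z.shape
(3, 3, 11, 13)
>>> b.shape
(11, 11, 3, 3)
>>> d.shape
(7, 7, 11, 3, 7)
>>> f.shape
(3, 3, 11, 11)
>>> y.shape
(7, 3)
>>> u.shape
(3, 3, 11, 7, 7)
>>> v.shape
(3, 11, 13)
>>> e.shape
(13, 7, 3)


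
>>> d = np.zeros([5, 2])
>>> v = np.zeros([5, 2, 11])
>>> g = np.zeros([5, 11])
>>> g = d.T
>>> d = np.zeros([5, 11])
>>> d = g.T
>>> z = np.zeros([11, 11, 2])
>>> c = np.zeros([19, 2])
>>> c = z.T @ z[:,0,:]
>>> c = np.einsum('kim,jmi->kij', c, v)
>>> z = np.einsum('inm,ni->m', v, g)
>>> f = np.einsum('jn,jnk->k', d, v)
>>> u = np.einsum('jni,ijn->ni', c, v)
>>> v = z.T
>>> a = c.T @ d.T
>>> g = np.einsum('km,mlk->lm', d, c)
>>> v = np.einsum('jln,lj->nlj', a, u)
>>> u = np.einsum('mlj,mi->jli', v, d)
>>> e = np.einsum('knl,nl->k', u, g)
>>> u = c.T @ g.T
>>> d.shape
(5, 2)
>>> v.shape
(5, 11, 5)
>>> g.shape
(11, 2)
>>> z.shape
(11,)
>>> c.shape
(2, 11, 5)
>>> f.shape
(11,)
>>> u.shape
(5, 11, 11)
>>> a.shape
(5, 11, 5)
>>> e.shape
(5,)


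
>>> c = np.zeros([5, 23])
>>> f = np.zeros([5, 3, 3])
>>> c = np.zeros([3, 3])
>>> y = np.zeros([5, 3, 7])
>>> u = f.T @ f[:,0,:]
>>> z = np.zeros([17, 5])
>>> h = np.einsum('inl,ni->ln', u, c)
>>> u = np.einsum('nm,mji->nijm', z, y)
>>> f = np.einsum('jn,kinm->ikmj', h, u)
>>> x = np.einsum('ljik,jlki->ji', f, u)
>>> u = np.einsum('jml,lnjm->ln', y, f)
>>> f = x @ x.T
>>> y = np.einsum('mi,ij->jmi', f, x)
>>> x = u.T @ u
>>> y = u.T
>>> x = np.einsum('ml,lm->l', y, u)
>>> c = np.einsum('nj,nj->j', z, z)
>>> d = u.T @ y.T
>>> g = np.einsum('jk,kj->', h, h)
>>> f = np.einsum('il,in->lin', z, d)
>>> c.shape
(5,)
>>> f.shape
(5, 17, 17)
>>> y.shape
(17, 7)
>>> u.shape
(7, 17)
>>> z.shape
(17, 5)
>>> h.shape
(3, 3)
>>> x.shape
(7,)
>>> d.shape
(17, 17)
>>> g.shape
()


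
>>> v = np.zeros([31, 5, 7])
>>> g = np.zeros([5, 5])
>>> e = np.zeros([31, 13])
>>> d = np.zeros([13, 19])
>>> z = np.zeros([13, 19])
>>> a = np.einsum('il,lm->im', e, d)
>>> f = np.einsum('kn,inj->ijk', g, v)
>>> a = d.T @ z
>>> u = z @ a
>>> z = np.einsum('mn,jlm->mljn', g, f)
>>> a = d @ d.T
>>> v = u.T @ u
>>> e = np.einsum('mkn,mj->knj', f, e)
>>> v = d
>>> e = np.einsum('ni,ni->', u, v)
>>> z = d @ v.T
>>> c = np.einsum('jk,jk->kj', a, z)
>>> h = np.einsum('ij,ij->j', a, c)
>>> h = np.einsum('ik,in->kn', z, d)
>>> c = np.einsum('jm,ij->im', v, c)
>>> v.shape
(13, 19)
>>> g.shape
(5, 5)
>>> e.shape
()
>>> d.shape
(13, 19)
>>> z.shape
(13, 13)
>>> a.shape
(13, 13)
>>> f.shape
(31, 7, 5)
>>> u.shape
(13, 19)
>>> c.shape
(13, 19)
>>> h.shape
(13, 19)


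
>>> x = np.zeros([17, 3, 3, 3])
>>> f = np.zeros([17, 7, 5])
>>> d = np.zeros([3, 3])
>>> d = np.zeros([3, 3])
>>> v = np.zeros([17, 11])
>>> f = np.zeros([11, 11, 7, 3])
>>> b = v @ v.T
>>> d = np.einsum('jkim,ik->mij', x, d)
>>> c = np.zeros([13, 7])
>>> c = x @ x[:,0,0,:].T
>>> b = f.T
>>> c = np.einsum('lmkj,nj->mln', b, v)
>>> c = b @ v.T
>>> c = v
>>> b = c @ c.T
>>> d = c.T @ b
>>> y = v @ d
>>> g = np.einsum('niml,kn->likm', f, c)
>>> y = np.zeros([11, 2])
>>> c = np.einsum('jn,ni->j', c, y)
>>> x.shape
(17, 3, 3, 3)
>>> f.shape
(11, 11, 7, 3)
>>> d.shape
(11, 17)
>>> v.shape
(17, 11)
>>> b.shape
(17, 17)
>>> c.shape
(17,)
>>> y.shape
(11, 2)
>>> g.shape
(3, 11, 17, 7)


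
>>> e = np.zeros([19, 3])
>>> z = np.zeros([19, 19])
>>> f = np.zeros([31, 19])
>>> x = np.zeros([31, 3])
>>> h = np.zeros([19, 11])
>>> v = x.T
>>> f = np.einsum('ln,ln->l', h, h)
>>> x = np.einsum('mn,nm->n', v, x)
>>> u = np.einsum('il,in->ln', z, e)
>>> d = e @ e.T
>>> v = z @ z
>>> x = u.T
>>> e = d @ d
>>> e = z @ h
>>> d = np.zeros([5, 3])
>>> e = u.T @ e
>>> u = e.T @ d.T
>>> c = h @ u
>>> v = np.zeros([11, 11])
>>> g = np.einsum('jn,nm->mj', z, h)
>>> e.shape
(3, 11)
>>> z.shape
(19, 19)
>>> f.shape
(19,)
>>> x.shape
(3, 19)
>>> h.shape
(19, 11)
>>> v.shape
(11, 11)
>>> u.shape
(11, 5)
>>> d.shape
(5, 3)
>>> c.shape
(19, 5)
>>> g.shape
(11, 19)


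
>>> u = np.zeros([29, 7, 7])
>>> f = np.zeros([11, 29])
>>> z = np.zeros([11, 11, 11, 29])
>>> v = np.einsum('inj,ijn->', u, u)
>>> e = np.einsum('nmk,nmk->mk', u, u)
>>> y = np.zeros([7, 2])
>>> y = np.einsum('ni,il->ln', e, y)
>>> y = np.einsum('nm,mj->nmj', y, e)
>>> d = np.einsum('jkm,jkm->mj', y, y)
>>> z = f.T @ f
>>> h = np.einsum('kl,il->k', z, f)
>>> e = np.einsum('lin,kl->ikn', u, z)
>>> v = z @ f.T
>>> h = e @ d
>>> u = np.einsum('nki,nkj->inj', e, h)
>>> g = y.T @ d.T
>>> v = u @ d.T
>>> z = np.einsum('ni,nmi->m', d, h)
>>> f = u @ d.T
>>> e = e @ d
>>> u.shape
(7, 7, 2)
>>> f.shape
(7, 7, 7)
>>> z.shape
(29,)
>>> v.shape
(7, 7, 7)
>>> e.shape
(7, 29, 2)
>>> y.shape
(2, 7, 7)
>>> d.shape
(7, 2)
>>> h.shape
(7, 29, 2)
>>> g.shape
(7, 7, 7)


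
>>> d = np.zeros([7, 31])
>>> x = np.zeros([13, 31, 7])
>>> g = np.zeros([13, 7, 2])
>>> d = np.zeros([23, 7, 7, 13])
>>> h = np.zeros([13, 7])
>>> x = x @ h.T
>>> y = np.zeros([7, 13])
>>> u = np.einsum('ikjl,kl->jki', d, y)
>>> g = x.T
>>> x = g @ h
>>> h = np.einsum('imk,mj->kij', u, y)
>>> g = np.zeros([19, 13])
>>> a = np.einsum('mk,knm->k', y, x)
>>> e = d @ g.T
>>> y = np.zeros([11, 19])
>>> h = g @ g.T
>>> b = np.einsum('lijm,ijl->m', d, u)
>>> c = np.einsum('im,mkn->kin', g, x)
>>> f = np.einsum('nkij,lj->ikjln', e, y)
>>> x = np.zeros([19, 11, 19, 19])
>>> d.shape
(23, 7, 7, 13)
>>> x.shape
(19, 11, 19, 19)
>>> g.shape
(19, 13)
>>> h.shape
(19, 19)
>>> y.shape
(11, 19)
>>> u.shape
(7, 7, 23)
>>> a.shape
(13,)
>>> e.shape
(23, 7, 7, 19)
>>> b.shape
(13,)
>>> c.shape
(31, 19, 7)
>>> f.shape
(7, 7, 19, 11, 23)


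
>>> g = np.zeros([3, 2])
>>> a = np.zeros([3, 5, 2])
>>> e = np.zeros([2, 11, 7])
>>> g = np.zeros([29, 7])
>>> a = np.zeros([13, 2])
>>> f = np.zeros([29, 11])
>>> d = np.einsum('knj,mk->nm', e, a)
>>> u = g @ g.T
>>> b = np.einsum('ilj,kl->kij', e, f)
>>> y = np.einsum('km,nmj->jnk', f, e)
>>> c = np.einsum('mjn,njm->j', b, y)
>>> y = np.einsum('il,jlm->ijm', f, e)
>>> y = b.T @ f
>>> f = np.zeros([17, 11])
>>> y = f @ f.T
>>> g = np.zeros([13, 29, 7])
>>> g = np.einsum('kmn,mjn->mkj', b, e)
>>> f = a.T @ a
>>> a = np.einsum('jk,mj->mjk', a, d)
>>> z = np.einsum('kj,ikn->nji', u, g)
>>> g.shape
(2, 29, 11)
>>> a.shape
(11, 13, 2)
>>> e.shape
(2, 11, 7)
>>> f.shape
(2, 2)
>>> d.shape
(11, 13)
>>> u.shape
(29, 29)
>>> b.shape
(29, 2, 7)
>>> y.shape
(17, 17)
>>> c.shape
(2,)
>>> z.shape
(11, 29, 2)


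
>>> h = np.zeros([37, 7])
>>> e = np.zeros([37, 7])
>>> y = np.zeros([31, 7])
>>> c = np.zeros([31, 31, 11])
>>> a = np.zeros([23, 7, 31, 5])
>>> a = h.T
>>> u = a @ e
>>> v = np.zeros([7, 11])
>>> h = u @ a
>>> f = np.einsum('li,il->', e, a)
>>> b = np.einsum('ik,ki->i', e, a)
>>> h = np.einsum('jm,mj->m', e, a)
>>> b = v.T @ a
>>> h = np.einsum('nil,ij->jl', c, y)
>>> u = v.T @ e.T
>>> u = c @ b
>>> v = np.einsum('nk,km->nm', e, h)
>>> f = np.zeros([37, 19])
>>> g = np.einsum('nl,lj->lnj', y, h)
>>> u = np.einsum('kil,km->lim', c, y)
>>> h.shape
(7, 11)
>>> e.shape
(37, 7)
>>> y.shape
(31, 7)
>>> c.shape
(31, 31, 11)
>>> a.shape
(7, 37)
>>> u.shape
(11, 31, 7)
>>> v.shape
(37, 11)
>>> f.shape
(37, 19)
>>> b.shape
(11, 37)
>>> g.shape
(7, 31, 11)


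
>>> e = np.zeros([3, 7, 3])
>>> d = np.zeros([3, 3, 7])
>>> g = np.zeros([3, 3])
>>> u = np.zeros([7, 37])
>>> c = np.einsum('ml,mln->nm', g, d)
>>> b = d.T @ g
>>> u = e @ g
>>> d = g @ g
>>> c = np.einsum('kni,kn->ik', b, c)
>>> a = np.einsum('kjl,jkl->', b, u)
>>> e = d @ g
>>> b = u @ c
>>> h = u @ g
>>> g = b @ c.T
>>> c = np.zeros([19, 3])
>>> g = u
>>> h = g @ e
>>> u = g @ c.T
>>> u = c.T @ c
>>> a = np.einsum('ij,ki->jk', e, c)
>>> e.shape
(3, 3)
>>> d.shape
(3, 3)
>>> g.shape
(3, 7, 3)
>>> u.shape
(3, 3)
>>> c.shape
(19, 3)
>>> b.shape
(3, 7, 7)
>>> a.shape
(3, 19)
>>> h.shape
(3, 7, 3)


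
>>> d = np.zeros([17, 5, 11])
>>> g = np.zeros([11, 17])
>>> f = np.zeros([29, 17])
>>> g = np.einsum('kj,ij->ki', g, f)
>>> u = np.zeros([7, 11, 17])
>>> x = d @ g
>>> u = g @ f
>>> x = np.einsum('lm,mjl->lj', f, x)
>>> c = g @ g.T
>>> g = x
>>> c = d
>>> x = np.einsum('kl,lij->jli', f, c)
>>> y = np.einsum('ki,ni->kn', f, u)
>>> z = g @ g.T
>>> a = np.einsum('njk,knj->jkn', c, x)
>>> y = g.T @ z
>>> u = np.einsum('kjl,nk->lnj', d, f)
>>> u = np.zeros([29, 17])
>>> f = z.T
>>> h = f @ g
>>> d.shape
(17, 5, 11)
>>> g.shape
(29, 5)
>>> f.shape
(29, 29)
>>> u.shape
(29, 17)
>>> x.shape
(11, 17, 5)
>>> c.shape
(17, 5, 11)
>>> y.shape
(5, 29)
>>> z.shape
(29, 29)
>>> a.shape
(5, 11, 17)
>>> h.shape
(29, 5)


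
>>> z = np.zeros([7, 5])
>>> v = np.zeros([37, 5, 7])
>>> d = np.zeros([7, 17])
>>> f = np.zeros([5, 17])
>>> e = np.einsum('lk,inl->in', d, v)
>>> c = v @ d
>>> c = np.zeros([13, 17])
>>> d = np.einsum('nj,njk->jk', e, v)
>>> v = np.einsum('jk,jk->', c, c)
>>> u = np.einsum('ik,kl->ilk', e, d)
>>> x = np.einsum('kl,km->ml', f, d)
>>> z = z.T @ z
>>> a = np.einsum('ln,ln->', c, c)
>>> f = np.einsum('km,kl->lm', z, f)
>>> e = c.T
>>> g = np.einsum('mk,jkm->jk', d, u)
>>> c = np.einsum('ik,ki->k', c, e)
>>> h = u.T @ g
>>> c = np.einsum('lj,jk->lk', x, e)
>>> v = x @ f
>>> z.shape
(5, 5)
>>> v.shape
(7, 5)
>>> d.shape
(5, 7)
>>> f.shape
(17, 5)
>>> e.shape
(17, 13)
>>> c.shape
(7, 13)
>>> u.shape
(37, 7, 5)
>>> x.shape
(7, 17)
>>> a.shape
()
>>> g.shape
(37, 7)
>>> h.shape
(5, 7, 7)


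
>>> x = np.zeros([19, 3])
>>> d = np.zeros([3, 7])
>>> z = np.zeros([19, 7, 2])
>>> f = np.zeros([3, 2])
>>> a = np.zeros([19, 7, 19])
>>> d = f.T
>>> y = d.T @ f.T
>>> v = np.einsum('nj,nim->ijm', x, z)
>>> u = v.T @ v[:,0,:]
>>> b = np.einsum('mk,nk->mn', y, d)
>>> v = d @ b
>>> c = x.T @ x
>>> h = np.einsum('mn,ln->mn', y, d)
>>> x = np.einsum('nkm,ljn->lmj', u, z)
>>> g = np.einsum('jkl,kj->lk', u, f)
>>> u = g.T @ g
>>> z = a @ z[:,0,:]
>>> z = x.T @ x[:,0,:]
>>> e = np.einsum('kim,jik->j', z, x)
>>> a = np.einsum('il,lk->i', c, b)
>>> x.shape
(19, 2, 7)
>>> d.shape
(2, 3)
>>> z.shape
(7, 2, 7)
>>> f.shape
(3, 2)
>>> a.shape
(3,)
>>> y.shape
(3, 3)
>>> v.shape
(2, 2)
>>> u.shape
(3, 3)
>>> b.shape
(3, 2)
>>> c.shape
(3, 3)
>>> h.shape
(3, 3)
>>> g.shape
(2, 3)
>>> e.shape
(19,)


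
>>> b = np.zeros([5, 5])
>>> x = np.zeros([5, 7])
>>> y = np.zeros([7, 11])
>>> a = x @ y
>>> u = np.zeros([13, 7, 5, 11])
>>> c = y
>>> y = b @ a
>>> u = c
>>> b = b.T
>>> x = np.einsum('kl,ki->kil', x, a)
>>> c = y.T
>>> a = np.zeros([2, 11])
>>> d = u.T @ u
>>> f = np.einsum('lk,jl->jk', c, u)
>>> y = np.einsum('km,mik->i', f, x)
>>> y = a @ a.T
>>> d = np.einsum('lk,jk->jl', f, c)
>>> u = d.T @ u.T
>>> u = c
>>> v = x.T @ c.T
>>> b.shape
(5, 5)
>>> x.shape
(5, 11, 7)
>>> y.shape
(2, 2)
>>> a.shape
(2, 11)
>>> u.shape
(11, 5)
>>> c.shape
(11, 5)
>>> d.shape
(11, 7)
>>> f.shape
(7, 5)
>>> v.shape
(7, 11, 11)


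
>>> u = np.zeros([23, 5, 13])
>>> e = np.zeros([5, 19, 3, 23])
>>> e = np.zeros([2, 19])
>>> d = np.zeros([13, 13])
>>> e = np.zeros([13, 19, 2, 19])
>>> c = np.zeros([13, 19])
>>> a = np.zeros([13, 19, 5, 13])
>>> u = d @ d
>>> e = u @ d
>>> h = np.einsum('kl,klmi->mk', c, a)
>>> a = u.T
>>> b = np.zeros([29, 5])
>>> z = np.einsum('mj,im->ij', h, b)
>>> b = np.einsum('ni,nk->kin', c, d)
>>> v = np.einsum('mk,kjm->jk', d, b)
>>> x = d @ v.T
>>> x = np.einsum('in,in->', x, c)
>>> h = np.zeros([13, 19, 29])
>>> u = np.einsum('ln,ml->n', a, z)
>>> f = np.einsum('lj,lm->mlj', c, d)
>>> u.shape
(13,)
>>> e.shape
(13, 13)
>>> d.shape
(13, 13)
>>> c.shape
(13, 19)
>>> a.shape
(13, 13)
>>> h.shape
(13, 19, 29)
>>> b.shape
(13, 19, 13)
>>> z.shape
(29, 13)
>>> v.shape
(19, 13)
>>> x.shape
()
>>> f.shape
(13, 13, 19)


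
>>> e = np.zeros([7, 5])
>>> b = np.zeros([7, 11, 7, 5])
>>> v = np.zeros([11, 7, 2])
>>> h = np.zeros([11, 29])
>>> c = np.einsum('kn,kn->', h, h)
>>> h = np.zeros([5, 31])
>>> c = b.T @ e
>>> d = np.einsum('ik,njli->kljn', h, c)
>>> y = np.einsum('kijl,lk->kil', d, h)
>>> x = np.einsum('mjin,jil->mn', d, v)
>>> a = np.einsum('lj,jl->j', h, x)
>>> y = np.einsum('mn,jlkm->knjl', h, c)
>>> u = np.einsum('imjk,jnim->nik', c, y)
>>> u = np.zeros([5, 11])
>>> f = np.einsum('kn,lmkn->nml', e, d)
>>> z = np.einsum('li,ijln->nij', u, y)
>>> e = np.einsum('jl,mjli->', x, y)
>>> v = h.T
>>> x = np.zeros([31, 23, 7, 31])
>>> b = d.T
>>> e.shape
()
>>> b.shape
(5, 7, 11, 31)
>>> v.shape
(31, 5)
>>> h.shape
(5, 31)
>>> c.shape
(5, 7, 11, 5)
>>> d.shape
(31, 11, 7, 5)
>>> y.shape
(11, 31, 5, 7)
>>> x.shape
(31, 23, 7, 31)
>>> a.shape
(31,)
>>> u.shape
(5, 11)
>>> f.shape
(5, 11, 31)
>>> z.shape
(7, 11, 31)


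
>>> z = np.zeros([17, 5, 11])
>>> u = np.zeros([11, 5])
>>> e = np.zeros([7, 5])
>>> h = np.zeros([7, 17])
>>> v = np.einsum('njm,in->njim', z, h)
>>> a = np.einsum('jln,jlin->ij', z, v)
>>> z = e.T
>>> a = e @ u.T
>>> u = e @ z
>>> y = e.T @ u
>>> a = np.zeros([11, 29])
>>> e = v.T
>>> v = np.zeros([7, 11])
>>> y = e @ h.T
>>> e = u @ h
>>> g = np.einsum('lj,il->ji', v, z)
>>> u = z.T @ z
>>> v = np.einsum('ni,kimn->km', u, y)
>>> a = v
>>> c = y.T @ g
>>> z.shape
(5, 7)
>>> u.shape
(7, 7)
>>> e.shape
(7, 17)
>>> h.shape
(7, 17)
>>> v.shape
(11, 5)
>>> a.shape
(11, 5)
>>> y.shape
(11, 7, 5, 7)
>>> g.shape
(11, 5)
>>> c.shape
(7, 5, 7, 5)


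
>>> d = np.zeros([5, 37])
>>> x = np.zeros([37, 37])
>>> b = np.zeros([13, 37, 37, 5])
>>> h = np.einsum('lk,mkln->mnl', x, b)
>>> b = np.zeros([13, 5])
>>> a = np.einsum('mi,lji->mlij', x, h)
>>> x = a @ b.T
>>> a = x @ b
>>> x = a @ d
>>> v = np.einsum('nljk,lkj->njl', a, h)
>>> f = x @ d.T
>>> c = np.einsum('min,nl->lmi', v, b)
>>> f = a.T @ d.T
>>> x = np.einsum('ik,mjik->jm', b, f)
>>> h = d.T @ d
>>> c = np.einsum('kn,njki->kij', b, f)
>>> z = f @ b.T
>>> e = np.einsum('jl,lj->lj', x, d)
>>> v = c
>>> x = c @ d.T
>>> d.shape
(5, 37)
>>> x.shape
(13, 5, 5)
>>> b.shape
(13, 5)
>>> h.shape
(37, 37)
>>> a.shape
(37, 13, 37, 5)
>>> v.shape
(13, 5, 37)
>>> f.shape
(5, 37, 13, 5)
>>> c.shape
(13, 5, 37)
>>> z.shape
(5, 37, 13, 13)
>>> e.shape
(5, 37)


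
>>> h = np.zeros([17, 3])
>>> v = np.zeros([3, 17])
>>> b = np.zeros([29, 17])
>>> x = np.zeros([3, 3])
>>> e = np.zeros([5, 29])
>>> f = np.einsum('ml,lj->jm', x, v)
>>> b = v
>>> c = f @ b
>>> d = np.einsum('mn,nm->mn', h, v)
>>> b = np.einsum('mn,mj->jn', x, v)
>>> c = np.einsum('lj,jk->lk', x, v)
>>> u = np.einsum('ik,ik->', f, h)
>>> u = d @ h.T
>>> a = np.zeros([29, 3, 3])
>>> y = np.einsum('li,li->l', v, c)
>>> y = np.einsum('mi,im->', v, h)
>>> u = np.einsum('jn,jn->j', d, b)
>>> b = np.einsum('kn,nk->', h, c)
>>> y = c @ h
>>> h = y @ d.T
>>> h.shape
(3, 17)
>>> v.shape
(3, 17)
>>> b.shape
()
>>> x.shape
(3, 3)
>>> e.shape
(5, 29)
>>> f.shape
(17, 3)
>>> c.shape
(3, 17)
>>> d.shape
(17, 3)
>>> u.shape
(17,)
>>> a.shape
(29, 3, 3)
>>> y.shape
(3, 3)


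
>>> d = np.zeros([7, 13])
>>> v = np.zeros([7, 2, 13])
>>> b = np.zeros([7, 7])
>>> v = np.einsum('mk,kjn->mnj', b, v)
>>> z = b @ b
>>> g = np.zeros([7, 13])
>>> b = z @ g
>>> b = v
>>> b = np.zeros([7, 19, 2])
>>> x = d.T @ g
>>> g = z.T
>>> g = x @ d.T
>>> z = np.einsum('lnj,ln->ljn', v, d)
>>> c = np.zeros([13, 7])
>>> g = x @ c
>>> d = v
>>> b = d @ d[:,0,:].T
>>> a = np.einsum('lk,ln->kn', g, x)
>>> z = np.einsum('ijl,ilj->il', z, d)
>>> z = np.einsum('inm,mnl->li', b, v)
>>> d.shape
(7, 13, 2)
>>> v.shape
(7, 13, 2)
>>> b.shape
(7, 13, 7)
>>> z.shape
(2, 7)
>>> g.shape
(13, 7)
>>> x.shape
(13, 13)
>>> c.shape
(13, 7)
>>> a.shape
(7, 13)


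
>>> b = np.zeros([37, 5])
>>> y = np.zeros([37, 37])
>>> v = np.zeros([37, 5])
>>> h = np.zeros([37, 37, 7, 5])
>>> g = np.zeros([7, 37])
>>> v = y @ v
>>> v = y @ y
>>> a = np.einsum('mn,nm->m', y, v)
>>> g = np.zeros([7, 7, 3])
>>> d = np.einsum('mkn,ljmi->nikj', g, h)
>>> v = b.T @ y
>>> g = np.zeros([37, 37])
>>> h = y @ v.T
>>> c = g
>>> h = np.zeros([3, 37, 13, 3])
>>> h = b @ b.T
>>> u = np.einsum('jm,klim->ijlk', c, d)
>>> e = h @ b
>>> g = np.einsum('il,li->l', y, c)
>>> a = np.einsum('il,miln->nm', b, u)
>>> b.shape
(37, 5)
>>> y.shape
(37, 37)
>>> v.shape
(5, 37)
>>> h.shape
(37, 37)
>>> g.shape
(37,)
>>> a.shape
(3, 7)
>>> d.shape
(3, 5, 7, 37)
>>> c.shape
(37, 37)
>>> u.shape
(7, 37, 5, 3)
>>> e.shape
(37, 5)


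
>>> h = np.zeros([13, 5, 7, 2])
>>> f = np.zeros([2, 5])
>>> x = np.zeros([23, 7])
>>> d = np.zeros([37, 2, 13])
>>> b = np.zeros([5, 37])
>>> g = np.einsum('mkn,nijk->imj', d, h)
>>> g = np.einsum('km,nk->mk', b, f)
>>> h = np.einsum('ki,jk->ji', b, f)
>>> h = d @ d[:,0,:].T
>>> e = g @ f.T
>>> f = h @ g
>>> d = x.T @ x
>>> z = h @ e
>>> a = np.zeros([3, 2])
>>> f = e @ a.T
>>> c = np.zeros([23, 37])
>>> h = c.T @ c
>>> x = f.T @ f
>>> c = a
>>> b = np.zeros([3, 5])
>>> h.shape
(37, 37)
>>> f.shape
(37, 3)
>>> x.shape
(3, 3)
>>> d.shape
(7, 7)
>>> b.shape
(3, 5)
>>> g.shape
(37, 5)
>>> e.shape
(37, 2)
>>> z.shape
(37, 2, 2)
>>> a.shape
(3, 2)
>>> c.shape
(3, 2)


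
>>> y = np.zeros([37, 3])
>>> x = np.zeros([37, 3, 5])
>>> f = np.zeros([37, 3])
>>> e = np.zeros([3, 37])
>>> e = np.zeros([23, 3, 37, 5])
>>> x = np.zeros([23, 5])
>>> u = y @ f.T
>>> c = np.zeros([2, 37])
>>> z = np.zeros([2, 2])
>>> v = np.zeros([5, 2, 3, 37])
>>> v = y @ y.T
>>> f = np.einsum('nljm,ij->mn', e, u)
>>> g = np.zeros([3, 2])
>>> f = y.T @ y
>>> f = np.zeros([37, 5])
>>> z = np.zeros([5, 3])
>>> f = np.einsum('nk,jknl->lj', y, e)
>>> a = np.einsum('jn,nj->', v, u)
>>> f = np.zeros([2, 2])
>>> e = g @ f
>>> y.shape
(37, 3)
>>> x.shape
(23, 5)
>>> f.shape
(2, 2)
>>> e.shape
(3, 2)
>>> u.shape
(37, 37)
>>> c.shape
(2, 37)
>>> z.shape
(5, 3)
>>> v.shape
(37, 37)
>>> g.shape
(3, 2)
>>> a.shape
()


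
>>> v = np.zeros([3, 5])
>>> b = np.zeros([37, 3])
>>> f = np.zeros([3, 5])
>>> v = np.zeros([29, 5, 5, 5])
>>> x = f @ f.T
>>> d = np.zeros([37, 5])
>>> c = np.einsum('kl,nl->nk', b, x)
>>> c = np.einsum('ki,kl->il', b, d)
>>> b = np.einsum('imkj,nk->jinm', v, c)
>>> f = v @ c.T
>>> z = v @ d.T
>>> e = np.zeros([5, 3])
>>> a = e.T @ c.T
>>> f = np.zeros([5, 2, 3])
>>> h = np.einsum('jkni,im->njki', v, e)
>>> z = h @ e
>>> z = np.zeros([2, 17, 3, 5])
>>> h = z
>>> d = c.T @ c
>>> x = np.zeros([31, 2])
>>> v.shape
(29, 5, 5, 5)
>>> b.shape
(5, 29, 3, 5)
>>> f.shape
(5, 2, 3)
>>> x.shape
(31, 2)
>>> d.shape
(5, 5)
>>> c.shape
(3, 5)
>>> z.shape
(2, 17, 3, 5)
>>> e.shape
(5, 3)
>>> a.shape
(3, 3)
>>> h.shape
(2, 17, 3, 5)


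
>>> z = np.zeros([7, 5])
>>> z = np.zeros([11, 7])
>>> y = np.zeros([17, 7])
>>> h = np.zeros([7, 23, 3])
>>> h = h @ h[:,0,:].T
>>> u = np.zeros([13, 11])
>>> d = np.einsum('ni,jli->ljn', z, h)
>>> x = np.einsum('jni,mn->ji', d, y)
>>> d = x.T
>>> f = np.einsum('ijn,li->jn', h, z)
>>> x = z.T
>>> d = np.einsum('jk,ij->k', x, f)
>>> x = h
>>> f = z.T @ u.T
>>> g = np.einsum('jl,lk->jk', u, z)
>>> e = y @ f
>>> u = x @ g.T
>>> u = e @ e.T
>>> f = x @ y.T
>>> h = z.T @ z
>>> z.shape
(11, 7)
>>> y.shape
(17, 7)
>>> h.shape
(7, 7)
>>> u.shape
(17, 17)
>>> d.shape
(11,)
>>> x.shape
(7, 23, 7)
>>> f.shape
(7, 23, 17)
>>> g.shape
(13, 7)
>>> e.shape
(17, 13)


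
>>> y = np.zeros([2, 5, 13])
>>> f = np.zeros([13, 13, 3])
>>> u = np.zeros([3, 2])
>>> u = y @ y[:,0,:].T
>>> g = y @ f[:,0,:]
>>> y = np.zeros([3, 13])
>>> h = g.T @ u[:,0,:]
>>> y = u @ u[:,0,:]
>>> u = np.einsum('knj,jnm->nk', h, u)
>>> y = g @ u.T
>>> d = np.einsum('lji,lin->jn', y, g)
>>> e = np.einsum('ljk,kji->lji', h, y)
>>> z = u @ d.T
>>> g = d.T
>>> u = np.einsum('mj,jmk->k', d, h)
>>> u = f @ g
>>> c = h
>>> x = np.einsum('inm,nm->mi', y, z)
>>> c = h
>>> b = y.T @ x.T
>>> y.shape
(2, 5, 5)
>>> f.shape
(13, 13, 3)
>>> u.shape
(13, 13, 5)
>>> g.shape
(3, 5)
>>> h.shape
(3, 5, 2)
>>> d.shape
(5, 3)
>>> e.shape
(3, 5, 5)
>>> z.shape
(5, 5)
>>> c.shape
(3, 5, 2)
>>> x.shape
(5, 2)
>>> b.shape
(5, 5, 5)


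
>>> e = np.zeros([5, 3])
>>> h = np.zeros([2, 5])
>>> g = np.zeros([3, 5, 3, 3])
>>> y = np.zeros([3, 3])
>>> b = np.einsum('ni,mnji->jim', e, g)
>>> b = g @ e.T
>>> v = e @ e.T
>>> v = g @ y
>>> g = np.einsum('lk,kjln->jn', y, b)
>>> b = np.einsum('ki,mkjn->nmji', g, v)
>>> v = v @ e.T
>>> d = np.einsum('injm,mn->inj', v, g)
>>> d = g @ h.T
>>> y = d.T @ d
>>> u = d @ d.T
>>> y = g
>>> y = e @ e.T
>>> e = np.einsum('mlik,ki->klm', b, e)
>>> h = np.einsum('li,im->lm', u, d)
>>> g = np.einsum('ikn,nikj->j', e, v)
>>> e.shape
(5, 3, 3)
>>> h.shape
(5, 2)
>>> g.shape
(5,)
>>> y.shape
(5, 5)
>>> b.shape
(3, 3, 3, 5)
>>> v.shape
(3, 5, 3, 5)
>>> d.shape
(5, 2)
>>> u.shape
(5, 5)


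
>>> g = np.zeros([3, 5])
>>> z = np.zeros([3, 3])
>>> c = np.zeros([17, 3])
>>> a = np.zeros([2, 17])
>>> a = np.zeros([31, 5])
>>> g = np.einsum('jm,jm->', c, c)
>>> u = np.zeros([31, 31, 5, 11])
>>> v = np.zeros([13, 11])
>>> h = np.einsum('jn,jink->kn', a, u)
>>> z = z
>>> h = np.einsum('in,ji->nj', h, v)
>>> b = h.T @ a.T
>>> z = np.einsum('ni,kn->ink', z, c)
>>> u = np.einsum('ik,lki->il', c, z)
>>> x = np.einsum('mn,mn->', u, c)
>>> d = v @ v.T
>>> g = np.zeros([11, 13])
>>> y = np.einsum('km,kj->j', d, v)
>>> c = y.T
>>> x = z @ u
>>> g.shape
(11, 13)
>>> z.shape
(3, 3, 17)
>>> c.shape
(11,)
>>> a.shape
(31, 5)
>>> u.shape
(17, 3)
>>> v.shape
(13, 11)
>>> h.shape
(5, 13)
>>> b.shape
(13, 31)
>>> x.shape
(3, 3, 3)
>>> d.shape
(13, 13)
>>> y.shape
(11,)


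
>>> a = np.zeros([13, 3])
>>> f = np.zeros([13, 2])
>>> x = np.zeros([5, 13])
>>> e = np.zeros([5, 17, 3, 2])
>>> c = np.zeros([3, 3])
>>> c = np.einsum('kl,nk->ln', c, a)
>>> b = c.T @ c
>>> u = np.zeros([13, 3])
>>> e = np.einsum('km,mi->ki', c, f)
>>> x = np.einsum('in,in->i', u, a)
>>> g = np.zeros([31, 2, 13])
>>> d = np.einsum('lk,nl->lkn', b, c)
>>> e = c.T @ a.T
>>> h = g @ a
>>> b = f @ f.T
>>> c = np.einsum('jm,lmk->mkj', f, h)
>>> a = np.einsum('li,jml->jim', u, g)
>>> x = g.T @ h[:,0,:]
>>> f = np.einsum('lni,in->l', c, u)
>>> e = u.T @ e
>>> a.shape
(31, 3, 2)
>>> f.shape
(2,)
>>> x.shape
(13, 2, 3)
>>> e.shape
(3, 13)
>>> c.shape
(2, 3, 13)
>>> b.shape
(13, 13)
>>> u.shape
(13, 3)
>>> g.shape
(31, 2, 13)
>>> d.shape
(13, 13, 3)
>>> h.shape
(31, 2, 3)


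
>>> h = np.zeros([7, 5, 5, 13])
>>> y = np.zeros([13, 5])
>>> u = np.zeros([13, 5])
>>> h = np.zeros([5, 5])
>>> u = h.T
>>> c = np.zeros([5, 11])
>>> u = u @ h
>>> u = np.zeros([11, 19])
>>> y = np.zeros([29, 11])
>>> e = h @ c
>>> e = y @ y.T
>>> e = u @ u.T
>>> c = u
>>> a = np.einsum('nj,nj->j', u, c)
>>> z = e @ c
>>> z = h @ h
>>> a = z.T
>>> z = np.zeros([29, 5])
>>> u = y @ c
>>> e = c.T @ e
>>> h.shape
(5, 5)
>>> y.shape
(29, 11)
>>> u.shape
(29, 19)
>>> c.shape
(11, 19)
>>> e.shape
(19, 11)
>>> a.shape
(5, 5)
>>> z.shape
(29, 5)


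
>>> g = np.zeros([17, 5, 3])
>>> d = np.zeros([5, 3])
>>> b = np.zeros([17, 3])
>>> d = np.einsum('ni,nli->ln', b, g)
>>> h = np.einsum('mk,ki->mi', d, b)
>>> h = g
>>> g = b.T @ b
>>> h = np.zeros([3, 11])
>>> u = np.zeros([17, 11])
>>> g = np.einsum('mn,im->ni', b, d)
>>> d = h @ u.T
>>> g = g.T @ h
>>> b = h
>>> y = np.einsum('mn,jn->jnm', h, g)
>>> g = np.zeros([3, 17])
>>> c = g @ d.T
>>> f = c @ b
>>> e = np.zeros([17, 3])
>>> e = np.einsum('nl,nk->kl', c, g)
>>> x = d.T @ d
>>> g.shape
(3, 17)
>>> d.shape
(3, 17)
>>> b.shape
(3, 11)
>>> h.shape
(3, 11)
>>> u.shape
(17, 11)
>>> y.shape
(5, 11, 3)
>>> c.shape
(3, 3)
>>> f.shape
(3, 11)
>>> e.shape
(17, 3)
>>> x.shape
(17, 17)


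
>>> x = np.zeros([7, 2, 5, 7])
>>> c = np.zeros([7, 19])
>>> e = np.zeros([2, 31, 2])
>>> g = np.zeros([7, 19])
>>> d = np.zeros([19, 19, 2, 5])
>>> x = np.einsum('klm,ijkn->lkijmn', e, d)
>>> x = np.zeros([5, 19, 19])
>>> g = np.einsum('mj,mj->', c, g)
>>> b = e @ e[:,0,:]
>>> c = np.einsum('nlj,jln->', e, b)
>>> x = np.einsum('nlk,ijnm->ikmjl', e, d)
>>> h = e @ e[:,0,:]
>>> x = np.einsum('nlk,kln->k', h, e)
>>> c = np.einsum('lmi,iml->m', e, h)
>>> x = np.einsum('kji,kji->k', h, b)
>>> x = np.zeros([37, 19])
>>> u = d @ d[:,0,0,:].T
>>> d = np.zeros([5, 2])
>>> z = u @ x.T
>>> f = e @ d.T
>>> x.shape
(37, 19)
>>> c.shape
(31,)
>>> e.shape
(2, 31, 2)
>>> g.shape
()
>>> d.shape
(5, 2)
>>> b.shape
(2, 31, 2)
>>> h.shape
(2, 31, 2)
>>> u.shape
(19, 19, 2, 19)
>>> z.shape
(19, 19, 2, 37)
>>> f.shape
(2, 31, 5)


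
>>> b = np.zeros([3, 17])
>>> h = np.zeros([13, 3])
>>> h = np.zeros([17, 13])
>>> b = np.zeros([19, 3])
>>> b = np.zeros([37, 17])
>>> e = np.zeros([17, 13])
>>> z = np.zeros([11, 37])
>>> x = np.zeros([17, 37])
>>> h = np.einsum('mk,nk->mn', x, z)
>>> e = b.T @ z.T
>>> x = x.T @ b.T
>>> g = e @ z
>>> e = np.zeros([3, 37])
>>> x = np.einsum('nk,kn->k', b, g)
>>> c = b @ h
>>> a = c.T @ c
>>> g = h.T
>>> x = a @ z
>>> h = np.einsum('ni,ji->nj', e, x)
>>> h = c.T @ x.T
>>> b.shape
(37, 17)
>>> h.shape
(11, 11)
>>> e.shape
(3, 37)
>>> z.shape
(11, 37)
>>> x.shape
(11, 37)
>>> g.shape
(11, 17)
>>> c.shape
(37, 11)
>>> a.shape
(11, 11)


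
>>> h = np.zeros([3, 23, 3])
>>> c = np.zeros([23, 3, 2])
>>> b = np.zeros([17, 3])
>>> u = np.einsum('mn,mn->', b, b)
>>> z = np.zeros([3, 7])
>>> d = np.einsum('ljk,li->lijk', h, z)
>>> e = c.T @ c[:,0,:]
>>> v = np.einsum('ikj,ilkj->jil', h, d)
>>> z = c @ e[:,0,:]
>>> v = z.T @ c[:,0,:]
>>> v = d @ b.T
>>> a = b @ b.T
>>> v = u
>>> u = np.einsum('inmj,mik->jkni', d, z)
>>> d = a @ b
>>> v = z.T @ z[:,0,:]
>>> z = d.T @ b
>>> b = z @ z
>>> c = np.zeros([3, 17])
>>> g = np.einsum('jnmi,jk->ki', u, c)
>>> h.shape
(3, 23, 3)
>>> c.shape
(3, 17)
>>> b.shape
(3, 3)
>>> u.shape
(3, 2, 7, 3)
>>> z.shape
(3, 3)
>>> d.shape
(17, 3)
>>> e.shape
(2, 3, 2)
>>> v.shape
(2, 3, 2)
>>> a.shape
(17, 17)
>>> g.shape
(17, 3)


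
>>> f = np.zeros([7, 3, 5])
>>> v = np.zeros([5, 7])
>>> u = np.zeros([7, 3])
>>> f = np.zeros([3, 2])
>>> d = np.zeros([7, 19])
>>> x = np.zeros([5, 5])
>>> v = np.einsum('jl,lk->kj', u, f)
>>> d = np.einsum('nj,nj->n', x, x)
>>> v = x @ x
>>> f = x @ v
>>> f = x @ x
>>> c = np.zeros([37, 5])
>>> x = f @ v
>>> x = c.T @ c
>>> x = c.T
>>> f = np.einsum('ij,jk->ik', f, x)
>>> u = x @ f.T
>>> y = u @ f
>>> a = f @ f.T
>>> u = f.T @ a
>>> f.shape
(5, 37)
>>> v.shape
(5, 5)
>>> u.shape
(37, 5)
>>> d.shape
(5,)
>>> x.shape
(5, 37)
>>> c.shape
(37, 5)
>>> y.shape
(5, 37)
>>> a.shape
(5, 5)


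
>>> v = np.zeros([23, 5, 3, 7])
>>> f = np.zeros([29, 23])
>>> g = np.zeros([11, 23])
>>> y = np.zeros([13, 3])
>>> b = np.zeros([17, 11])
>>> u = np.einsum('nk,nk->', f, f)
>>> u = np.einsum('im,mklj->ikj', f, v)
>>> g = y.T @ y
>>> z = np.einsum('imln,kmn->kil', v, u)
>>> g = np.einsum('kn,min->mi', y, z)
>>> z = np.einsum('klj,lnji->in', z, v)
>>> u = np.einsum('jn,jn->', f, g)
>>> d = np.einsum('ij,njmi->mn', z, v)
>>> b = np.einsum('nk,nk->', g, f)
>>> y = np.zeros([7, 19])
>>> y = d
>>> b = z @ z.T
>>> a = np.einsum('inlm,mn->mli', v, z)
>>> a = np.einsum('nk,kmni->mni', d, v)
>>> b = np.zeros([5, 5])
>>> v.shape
(23, 5, 3, 7)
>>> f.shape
(29, 23)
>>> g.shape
(29, 23)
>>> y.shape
(3, 23)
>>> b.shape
(5, 5)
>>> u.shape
()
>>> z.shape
(7, 5)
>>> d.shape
(3, 23)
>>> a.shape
(5, 3, 7)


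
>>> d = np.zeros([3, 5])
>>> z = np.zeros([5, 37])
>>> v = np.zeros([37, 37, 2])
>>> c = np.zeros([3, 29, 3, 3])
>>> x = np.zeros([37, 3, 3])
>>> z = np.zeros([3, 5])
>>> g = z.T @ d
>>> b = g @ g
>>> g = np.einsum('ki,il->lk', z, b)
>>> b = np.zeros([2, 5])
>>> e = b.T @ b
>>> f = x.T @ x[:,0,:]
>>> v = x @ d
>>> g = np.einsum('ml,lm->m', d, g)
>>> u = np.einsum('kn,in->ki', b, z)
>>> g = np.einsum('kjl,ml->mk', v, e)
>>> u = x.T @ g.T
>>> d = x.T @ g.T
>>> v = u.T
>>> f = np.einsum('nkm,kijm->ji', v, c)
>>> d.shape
(3, 3, 5)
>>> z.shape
(3, 5)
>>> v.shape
(5, 3, 3)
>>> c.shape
(3, 29, 3, 3)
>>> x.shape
(37, 3, 3)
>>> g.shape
(5, 37)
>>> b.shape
(2, 5)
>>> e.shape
(5, 5)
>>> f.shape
(3, 29)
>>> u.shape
(3, 3, 5)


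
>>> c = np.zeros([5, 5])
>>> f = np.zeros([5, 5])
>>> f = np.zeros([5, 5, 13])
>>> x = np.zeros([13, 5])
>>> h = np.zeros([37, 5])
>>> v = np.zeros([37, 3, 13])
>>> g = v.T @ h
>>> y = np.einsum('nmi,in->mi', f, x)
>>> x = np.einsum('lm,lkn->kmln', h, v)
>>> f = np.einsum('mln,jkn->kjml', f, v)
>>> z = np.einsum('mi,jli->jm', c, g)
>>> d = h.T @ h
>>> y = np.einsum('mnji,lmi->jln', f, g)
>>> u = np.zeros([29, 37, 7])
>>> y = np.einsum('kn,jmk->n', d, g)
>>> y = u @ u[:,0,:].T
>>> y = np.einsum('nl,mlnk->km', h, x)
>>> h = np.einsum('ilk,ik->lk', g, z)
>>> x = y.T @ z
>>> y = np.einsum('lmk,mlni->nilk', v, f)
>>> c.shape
(5, 5)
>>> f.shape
(3, 37, 5, 5)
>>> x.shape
(3, 5)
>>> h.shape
(3, 5)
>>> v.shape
(37, 3, 13)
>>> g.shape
(13, 3, 5)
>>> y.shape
(5, 5, 37, 13)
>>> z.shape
(13, 5)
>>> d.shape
(5, 5)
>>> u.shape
(29, 37, 7)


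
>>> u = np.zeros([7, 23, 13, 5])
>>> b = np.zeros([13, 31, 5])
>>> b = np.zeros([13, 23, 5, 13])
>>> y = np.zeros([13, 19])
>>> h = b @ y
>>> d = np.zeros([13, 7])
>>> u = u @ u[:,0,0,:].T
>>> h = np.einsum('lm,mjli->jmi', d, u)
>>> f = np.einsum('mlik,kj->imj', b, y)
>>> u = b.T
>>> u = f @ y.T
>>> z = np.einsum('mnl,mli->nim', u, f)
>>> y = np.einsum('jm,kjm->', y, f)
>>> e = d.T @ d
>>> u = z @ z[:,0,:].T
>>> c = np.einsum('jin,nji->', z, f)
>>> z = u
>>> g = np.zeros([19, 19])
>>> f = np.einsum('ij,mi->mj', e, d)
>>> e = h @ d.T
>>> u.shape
(13, 19, 13)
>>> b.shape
(13, 23, 5, 13)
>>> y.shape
()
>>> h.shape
(23, 7, 7)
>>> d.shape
(13, 7)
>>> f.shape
(13, 7)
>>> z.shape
(13, 19, 13)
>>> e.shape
(23, 7, 13)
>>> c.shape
()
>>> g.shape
(19, 19)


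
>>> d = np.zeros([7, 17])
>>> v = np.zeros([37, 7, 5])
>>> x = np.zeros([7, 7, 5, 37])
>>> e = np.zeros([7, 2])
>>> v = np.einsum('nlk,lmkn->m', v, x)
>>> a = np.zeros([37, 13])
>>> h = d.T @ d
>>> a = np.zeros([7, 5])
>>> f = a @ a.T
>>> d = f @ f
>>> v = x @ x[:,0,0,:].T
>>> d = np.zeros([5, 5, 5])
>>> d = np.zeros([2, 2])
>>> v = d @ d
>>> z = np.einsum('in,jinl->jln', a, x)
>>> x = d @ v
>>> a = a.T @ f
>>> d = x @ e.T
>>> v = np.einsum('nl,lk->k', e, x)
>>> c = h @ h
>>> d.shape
(2, 7)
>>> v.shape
(2,)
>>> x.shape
(2, 2)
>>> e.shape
(7, 2)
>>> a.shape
(5, 7)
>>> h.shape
(17, 17)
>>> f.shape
(7, 7)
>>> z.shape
(7, 37, 5)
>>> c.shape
(17, 17)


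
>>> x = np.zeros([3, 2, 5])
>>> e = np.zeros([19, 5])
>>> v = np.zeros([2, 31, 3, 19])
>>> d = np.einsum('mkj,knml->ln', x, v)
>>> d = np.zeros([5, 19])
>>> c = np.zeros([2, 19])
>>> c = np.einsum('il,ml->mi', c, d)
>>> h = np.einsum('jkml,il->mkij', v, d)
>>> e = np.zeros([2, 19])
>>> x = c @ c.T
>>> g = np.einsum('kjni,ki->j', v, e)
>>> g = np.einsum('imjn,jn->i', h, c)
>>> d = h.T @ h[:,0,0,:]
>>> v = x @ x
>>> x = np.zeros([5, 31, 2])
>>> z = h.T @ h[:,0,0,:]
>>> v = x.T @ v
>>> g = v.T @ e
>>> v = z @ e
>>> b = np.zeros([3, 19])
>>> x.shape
(5, 31, 2)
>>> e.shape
(2, 19)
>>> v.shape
(2, 5, 31, 19)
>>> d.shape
(2, 5, 31, 2)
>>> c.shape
(5, 2)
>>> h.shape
(3, 31, 5, 2)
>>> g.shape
(5, 31, 19)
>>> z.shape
(2, 5, 31, 2)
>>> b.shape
(3, 19)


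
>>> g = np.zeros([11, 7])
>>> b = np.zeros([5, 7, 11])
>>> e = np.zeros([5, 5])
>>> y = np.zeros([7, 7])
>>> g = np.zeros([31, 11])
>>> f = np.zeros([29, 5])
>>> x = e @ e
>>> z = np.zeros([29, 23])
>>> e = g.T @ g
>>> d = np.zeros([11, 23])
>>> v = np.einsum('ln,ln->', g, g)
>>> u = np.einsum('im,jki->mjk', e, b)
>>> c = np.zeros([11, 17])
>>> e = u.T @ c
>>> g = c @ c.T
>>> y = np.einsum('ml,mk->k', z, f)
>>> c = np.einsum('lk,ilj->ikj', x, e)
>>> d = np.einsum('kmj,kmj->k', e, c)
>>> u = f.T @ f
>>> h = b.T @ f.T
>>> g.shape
(11, 11)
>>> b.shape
(5, 7, 11)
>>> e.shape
(7, 5, 17)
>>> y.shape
(5,)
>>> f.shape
(29, 5)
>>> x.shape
(5, 5)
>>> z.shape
(29, 23)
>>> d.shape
(7,)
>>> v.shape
()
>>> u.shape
(5, 5)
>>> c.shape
(7, 5, 17)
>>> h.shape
(11, 7, 29)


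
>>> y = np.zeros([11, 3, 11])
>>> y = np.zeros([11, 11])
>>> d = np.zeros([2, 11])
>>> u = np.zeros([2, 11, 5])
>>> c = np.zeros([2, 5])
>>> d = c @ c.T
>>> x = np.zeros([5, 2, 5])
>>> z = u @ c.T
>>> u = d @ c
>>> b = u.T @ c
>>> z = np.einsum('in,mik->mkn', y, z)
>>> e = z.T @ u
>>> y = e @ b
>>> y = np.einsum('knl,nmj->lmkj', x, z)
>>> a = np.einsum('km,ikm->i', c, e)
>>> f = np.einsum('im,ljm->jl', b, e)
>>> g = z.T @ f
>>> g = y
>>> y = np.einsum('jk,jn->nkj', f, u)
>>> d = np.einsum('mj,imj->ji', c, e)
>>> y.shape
(5, 11, 2)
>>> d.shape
(5, 11)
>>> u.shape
(2, 5)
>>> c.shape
(2, 5)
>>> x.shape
(5, 2, 5)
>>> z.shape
(2, 2, 11)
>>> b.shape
(5, 5)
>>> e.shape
(11, 2, 5)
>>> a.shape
(11,)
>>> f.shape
(2, 11)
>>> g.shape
(5, 2, 5, 11)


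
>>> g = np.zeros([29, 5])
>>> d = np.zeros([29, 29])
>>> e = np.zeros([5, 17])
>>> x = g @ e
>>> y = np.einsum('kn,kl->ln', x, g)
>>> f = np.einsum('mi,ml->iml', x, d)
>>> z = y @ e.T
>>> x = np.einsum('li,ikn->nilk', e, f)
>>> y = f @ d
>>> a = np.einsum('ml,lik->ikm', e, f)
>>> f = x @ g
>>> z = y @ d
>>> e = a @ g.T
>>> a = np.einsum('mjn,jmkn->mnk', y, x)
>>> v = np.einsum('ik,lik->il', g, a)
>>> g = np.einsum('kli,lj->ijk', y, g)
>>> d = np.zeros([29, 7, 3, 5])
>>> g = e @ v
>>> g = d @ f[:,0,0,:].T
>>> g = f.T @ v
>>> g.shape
(5, 5, 17, 17)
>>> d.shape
(29, 7, 3, 5)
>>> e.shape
(29, 29, 29)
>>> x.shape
(29, 17, 5, 29)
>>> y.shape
(17, 29, 29)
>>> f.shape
(29, 17, 5, 5)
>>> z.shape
(17, 29, 29)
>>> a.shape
(17, 29, 5)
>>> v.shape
(29, 17)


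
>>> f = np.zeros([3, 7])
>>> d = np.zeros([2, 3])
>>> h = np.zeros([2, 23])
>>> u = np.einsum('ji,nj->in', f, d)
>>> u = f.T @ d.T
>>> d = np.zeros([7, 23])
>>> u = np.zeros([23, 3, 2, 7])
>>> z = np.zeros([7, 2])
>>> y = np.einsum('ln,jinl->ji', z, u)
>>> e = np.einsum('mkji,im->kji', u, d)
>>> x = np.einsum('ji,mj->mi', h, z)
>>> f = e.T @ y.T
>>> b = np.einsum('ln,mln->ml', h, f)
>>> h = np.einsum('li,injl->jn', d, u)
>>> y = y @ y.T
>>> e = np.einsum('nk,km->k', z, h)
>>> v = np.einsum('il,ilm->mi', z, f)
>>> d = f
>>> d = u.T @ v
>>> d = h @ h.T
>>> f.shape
(7, 2, 23)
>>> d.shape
(2, 2)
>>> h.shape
(2, 3)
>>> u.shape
(23, 3, 2, 7)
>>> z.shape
(7, 2)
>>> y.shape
(23, 23)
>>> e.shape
(2,)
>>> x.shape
(7, 23)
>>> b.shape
(7, 2)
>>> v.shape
(23, 7)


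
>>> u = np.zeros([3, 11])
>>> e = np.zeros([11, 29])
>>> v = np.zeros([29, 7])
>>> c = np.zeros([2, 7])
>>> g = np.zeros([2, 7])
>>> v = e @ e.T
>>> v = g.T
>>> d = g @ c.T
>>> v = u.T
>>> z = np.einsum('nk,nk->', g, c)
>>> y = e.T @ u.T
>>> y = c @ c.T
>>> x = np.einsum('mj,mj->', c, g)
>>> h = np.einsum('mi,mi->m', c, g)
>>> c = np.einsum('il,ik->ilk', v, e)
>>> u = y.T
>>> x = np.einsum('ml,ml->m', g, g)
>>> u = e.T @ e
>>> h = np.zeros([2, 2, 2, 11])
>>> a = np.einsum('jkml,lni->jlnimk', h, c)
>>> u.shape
(29, 29)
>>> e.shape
(11, 29)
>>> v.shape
(11, 3)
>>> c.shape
(11, 3, 29)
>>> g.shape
(2, 7)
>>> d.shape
(2, 2)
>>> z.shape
()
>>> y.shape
(2, 2)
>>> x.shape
(2,)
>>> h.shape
(2, 2, 2, 11)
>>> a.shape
(2, 11, 3, 29, 2, 2)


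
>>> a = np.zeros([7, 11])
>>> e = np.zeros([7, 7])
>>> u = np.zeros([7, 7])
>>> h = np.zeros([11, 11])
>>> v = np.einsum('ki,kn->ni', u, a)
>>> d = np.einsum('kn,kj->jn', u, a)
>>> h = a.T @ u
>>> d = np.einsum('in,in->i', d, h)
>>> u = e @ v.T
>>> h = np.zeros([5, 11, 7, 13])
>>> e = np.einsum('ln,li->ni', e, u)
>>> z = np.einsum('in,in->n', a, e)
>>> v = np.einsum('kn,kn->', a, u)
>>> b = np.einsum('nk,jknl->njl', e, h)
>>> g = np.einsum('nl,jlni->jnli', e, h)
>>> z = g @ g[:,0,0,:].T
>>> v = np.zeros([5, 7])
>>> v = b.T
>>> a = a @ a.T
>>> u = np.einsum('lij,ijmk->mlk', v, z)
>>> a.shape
(7, 7)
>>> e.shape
(7, 11)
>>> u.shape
(11, 13, 5)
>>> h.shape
(5, 11, 7, 13)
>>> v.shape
(13, 5, 7)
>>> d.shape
(11,)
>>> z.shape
(5, 7, 11, 5)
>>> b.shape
(7, 5, 13)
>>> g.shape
(5, 7, 11, 13)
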